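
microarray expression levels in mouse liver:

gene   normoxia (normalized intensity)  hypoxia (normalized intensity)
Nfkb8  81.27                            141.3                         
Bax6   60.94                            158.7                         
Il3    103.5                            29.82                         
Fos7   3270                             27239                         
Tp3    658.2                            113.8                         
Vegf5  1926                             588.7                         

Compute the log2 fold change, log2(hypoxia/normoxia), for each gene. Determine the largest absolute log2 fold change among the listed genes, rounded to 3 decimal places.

3.058

log2(141.3/81.27) = 0.798  (Nfkb8)
log2(158.7/60.94) = 1.381  (Bax6)
log2(29.82/103.5) = -1.795  (Il3)
log2(27239/3270) = 3.058  (Fos7)
log2(113.8/658.2) = -2.532  (Tp3)
log2(588.7/1926) = -1.710  (Vegf5)
The largest magnitude belongs to Fos7.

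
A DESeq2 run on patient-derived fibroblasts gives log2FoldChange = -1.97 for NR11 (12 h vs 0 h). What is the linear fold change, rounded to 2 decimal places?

0.26

Fold change = 2^(-1.97) = 0.255
That is, NR11 drops to 25.5% of the 0 h level.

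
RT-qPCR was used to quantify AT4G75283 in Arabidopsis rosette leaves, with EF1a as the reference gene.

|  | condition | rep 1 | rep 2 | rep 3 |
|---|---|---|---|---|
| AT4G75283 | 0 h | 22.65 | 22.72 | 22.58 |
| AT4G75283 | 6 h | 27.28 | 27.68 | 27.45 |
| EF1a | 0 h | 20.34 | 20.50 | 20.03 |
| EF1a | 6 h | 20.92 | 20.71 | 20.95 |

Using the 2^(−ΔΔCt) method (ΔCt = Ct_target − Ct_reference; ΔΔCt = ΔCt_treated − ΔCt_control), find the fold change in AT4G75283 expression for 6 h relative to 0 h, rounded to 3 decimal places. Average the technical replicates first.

Mean Ct: AT4G75283 0 h 22.650; AT4G75283 6 h 27.470; EF1a 0 h 20.290; EF1a 6 h 20.860
ΔCt(0 h) = 22.650 − 20.290 = 2.360
ΔCt(6 h) = 27.470 − 20.860 = 6.610
ΔΔCt = 6.610 − 2.360 = 4.250
Fold change = 2^(−4.250) = 0.0526

0.053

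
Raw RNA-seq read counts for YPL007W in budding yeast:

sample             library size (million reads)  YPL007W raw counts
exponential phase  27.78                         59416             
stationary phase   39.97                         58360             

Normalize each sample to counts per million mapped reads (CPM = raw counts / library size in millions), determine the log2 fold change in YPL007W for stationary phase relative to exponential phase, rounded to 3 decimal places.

CPM(exponential phase) = 59416 / 27.78 = 2138.8049
CPM(stationary phase) = 58360 / 39.97 = 1460.0951
Fold change = 1460.0951 / 2138.8049 = 0.68267
log2(0.68267) = -0.5507

-0.551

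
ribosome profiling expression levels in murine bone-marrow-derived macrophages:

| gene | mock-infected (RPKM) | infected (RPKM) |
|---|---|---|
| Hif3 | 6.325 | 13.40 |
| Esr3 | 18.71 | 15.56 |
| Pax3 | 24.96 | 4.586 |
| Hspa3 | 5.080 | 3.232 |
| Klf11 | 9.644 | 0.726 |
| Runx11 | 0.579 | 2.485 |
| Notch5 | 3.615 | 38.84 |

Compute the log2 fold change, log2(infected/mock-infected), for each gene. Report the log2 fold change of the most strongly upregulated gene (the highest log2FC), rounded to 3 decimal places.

3.425

log2(13.40/6.325) = 1.083  (Hif3)
log2(15.56/18.71) = -0.266  (Esr3)
log2(4.586/24.96) = -2.444  (Pax3)
log2(3.232/5.080) = -0.652  (Hspa3)
log2(0.726/9.644) = -3.732  (Klf11)
log2(2.485/0.579) = 2.102  (Runx11)
log2(38.84/3.615) = 3.425  (Notch5)
Notch5 is most strongly upregulated.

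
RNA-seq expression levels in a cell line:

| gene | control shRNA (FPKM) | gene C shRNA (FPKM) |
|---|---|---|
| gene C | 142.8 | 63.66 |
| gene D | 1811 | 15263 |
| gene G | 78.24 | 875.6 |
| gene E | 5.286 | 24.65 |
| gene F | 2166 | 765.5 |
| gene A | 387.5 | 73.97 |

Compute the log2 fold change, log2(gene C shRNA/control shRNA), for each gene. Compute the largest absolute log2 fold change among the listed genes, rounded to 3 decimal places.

3.484

log2(63.66/142.8) = -1.166  (gene C)
log2(15263/1811) = 3.075  (gene D)
log2(875.6/78.24) = 3.484  (gene G)
log2(24.65/5.286) = 2.221  (gene E)
log2(765.5/2166) = -1.501  (gene F)
log2(73.97/387.5) = -2.389  (gene A)
The largest magnitude belongs to gene G.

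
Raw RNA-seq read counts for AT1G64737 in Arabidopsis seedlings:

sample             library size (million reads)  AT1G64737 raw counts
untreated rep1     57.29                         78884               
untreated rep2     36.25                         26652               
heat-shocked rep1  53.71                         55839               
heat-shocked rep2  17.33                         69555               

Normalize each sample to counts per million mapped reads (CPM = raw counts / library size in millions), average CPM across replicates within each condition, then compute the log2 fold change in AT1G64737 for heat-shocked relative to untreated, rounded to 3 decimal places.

1.258

CPM(untreated rep1) = 78884 / 57.29 = 1376.9244
CPM(untreated rep2) = 26652 / 36.25 = 735.2276
CPM(heat-shocked rep1) = 55839 / 53.71 = 1039.6388
CPM(heat-shocked rep2) = 69555 / 17.33 = 4013.5603
mean CPM(untreated) = 1056.0760; mean CPM(heat-shocked) = 2526.5996
Fold change = 2526.5996 / 1056.0760 = 2.39244
log2(2.39244) = 1.2585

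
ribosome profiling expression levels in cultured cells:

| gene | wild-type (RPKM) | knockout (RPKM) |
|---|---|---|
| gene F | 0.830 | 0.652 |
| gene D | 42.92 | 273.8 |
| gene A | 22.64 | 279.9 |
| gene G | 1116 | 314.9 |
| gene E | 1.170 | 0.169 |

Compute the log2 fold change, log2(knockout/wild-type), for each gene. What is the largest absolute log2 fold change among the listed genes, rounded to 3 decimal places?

3.628

log2(0.652/0.830) = -0.348  (gene F)
log2(273.8/42.92) = 2.673  (gene D)
log2(279.9/22.64) = 3.628  (gene A)
log2(314.9/1116) = -1.825  (gene G)
log2(0.169/1.170) = -2.791  (gene E)
The largest magnitude belongs to gene A.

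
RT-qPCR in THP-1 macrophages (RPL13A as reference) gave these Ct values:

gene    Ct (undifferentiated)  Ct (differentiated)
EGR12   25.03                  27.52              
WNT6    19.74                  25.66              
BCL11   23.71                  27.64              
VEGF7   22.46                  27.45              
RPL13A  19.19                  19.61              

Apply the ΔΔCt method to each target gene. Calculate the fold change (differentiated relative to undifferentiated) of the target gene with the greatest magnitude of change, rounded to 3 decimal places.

EGR12: ΔΔCt = (27.52−19.61) − (25.03−19.19) = 7.91 − 5.84 = 2.07; fold change = 2^-2.07 = 0.238
WNT6: ΔΔCt = (25.66−19.61) − (19.74−19.19) = 6.05 − 0.55 = 5.50; fold change = 2^-5.50 = 0.022
BCL11: ΔΔCt = (27.64−19.61) − (23.71−19.19) = 8.03 − 4.52 = 3.51; fold change = 2^-3.51 = 0.088
VEGF7: ΔΔCt = (27.45−19.61) − (22.46−19.19) = 7.84 − 3.27 = 4.57; fold change = 2^-4.57 = 0.042
WNT6 has the largest |ΔΔCt| = 5.50.

0.022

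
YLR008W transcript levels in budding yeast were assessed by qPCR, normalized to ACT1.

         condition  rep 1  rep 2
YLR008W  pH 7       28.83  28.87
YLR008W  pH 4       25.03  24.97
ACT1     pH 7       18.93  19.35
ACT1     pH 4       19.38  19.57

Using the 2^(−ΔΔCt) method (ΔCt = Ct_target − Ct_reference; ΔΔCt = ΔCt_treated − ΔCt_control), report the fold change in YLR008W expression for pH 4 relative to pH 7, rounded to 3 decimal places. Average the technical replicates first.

Mean Ct: YLR008W pH 7 28.850; YLR008W pH 4 25.000; ACT1 pH 7 19.140; ACT1 pH 4 19.475
ΔCt(pH 7) = 28.850 − 19.140 = 9.710
ΔCt(pH 4) = 25.000 − 19.475 = 5.525
ΔΔCt = 5.525 − 9.710 = -4.185
Fold change = 2^(−(-4.185)) = 2^4.185 = 18.1891

18.189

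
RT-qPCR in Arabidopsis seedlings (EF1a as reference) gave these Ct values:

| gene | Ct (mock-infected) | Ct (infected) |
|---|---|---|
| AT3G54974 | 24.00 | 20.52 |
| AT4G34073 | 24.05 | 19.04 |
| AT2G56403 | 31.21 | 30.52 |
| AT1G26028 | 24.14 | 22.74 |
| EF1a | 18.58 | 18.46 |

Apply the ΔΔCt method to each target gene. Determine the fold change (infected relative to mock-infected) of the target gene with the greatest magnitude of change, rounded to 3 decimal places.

29.651

AT3G54974: ΔΔCt = (20.52−18.46) − (24.00−18.58) = 2.06 − 5.42 = -3.36; fold change = 2^3.36 = 10.267
AT4G34073: ΔΔCt = (19.04−18.46) − (24.05−18.58) = 0.58 − 5.47 = -4.89; fold change = 2^4.89 = 29.651
AT2G56403: ΔΔCt = (30.52−18.46) − (31.21−18.58) = 12.06 − 12.63 = -0.57; fold change = 2^0.57 = 1.485
AT1G26028: ΔΔCt = (22.74−18.46) − (24.14−18.58) = 4.28 − 5.56 = -1.28; fold change = 2^1.28 = 2.428
AT4G34073 has the largest |ΔΔCt| = 4.89.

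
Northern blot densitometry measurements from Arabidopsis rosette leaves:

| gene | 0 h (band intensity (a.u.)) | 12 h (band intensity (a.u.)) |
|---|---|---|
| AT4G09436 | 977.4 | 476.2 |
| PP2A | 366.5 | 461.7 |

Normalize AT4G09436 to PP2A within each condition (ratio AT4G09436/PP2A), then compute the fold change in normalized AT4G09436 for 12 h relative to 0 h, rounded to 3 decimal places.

0.387

AT4G09436/PP2A (0 h) = 977.4 / 366.5 = 2.6668
AT4G09436/PP2A (12 h) = 476.2 / 461.7 = 1.0314
Fold change = 1.0314 / 2.6668 = 0.3868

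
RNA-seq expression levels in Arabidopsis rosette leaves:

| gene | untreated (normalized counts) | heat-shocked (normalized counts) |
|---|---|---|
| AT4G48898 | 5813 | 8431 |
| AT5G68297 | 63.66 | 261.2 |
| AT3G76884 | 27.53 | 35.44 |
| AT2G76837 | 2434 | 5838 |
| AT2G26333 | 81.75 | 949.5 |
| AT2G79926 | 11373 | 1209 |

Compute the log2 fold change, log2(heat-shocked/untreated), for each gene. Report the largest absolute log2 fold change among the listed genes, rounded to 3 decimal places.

3.538

log2(8431/5813) = 0.536  (AT4G48898)
log2(261.2/63.66) = 2.037  (AT5G68297)
log2(35.44/27.53) = 0.364  (AT3G76884)
log2(5838/2434) = 1.262  (AT2G76837)
log2(949.5/81.75) = 3.538  (AT2G26333)
log2(1209/11373) = -3.234  (AT2G79926)
The largest magnitude belongs to AT2G26333.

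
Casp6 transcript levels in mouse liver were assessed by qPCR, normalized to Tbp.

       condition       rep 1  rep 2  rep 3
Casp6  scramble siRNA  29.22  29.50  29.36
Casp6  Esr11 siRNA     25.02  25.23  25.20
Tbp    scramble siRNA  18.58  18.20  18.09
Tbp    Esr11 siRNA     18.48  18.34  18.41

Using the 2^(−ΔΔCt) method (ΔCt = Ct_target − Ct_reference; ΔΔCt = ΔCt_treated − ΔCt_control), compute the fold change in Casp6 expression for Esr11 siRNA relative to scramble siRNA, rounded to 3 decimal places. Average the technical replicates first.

Mean Ct: Casp6 scramble siRNA 29.360; Casp6 Esr11 siRNA 25.150; Tbp scramble siRNA 18.290; Tbp Esr11 siRNA 18.410
ΔCt(scramble siRNA) = 29.360 − 18.290 = 11.070
ΔCt(Esr11 siRNA) = 25.150 − 18.410 = 6.740
ΔΔCt = 6.740 − 11.070 = -4.330
Fold change = 2^(−(-4.330)) = 2^4.330 = 20.1122

20.112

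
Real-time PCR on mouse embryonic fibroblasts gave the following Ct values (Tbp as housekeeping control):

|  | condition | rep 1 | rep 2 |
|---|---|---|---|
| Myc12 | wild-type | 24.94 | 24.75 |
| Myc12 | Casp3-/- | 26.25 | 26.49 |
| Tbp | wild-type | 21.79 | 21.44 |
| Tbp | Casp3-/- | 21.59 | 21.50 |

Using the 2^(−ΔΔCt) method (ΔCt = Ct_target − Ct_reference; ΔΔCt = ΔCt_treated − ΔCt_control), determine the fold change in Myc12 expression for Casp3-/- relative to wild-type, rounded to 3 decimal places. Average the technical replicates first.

Mean Ct: Myc12 wild-type 24.845; Myc12 Casp3-/- 26.370; Tbp wild-type 21.615; Tbp Casp3-/- 21.545
ΔCt(wild-type) = 24.845 − 21.615 = 3.230
ΔCt(Casp3-/-) = 26.370 − 21.545 = 4.825
ΔΔCt = 4.825 − 3.230 = 1.595
Fold change = 2^(−1.595) = 0.3310

0.331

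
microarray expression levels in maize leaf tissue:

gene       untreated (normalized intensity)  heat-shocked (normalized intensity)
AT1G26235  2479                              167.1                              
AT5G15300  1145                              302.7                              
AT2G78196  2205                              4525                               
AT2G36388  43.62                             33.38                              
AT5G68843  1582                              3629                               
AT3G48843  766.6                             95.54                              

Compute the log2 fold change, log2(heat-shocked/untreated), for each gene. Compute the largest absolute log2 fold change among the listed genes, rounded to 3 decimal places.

3.891

log2(167.1/2479) = -3.891  (AT1G26235)
log2(302.7/1145) = -1.919  (AT5G15300)
log2(4525/2205) = 1.037  (AT2G78196)
log2(33.38/43.62) = -0.386  (AT2G36388)
log2(3629/1582) = 1.198  (AT5G68843)
log2(95.54/766.6) = -3.004  (AT3G48843)
The largest magnitude belongs to AT1G26235.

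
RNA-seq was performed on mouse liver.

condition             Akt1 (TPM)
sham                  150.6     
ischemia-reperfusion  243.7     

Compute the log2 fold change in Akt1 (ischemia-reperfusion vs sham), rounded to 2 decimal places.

Fold change = 243.7 / 150.6 = 1.6182
log2(1.6182) = 0.694

0.69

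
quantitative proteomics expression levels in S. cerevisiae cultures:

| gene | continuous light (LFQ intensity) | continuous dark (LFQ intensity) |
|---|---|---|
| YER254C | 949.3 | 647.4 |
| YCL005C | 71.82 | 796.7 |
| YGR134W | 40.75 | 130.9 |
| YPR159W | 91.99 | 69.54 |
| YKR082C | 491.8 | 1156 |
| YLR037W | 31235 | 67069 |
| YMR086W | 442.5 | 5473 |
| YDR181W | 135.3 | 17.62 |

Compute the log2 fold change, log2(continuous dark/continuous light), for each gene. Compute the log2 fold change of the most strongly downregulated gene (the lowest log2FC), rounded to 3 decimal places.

log2(647.4/949.3) = -0.552  (YER254C)
log2(796.7/71.82) = 3.472  (YCL005C)
log2(130.9/40.75) = 1.684  (YGR134W)
log2(69.54/91.99) = -0.404  (YPR159W)
log2(1156/491.8) = 1.233  (YKR082C)
log2(67069/31235) = 1.102  (YLR037W)
log2(5473/442.5) = 3.629  (YMR086W)
log2(17.62/135.3) = -2.941  (YDR181W)
YDR181W is most strongly downregulated.

-2.941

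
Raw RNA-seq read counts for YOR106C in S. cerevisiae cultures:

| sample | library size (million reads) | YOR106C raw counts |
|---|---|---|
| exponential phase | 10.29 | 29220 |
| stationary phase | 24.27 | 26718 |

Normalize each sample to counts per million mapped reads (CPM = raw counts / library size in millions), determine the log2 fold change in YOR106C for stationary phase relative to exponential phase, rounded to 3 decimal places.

CPM(exponential phase) = 29220 / 10.29 = 2839.6501
CPM(stationary phase) = 26718 / 24.27 = 1100.8653
Fold change = 1100.8653 / 2839.6501 = 0.38768
log2(0.38768) = -1.3671

-1.367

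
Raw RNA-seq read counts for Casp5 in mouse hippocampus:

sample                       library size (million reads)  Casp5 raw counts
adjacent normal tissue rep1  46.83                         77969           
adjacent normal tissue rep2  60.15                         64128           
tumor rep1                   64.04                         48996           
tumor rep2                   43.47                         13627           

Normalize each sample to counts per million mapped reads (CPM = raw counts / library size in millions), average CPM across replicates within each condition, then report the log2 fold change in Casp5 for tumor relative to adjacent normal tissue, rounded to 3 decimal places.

-1.340

CPM(adjacent normal tissue rep1) = 77969 / 46.83 = 1664.9370
CPM(adjacent normal tissue rep2) = 64128 / 60.15 = 1066.1347
CPM(tumor rep1) = 48996 / 64.04 = 765.0843
CPM(tumor rep2) = 13627 / 43.47 = 313.4806
mean CPM(adjacent normal tissue) = 1365.5358; mean CPM(tumor) = 539.2824
Fold change = 539.2824 / 1365.5358 = 0.39492
log2(0.39492) = -1.3404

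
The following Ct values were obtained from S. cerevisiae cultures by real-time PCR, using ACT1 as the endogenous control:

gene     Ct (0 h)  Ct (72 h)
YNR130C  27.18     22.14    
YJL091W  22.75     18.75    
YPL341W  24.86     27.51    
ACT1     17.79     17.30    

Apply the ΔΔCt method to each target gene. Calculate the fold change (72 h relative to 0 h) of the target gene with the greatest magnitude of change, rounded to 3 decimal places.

23.425

YNR130C: ΔΔCt = (22.14−17.30) − (27.18−17.79) = 4.84 − 9.39 = -4.55; fold change = 2^4.55 = 23.425
YJL091W: ΔΔCt = (18.75−17.30) − (22.75−17.79) = 1.45 − 4.96 = -3.51; fold change = 2^3.51 = 11.392
YPL341W: ΔΔCt = (27.51−17.30) − (24.86−17.79) = 10.21 − 7.07 = 3.14; fold change = 2^-3.14 = 0.113
YNR130C has the largest |ΔΔCt| = 4.55.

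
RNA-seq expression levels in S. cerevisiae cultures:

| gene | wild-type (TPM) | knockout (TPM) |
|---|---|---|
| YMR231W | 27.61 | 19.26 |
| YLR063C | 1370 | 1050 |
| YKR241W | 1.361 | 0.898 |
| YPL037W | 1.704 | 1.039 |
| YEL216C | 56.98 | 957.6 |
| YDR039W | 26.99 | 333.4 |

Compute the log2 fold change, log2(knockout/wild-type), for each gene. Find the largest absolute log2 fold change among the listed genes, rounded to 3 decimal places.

log2(19.26/27.61) = -0.520  (YMR231W)
log2(1050/1370) = -0.384  (YLR063C)
log2(0.898/1.361) = -0.600  (YKR241W)
log2(1.039/1.704) = -0.714  (YPL037W)
log2(957.6/56.98) = 4.071  (YEL216C)
log2(333.4/26.99) = 3.627  (YDR039W)
The largest magnitude belongs to YEL216C.

4.071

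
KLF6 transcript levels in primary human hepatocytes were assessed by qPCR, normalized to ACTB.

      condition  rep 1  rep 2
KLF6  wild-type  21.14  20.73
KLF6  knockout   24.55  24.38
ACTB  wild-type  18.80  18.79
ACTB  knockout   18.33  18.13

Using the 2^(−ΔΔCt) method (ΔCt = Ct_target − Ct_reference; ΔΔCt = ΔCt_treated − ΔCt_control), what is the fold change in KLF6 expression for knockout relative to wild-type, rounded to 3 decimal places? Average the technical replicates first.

0.059

Mean Ct: KLF6 wild-type 20.935; KLF6 knockout 24.465; ACTB wild-type 18.795; ACTB knockout 18.230
ΔCt(wild-type) = 20.935 − 18.795 = 2.140
ΔCt(knockout) = 24.465 − 18.230 = 6.235
ΔΔCt = 6.235 − 2.140 = 4.095
Fold change = 2^(−4.095) = 0.0585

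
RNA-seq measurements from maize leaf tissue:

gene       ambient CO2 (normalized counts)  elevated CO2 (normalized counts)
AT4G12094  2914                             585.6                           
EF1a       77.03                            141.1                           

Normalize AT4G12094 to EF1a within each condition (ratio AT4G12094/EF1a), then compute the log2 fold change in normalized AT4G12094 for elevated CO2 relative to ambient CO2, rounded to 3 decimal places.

AT4G12094/EF1a (ambient CO2) = 2914 / 77.03 = 37.829
AT4G12094/EF1a (elevated CO2) = 585.6 / 141.1 = 4.1502
Fold change = 4.1502 / 37.829 = 0.1097
log2(0.1097) = -3.1882

-3.188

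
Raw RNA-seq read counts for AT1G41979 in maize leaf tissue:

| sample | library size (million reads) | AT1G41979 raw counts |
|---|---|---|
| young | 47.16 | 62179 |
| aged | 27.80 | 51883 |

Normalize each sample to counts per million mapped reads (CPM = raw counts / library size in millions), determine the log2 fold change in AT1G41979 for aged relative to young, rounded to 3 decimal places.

CPM(young) = 62179 / 47.16 = 1318.4690
CPM(aged) = 51883 / 27.80 = 1866.2950
Fold change = 1866.2950 / 1318.4690 = 1.41550
log2(1.41550) = 0.5013

0.501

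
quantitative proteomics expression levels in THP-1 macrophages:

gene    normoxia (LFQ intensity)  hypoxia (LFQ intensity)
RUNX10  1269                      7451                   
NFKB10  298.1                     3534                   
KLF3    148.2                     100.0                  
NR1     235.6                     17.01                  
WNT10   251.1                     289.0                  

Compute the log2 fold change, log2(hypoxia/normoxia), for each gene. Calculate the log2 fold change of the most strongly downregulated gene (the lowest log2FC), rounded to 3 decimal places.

log2(7451/1269) = 2.554  (RUNX10)
log2(3534/298.1) = 3.567  (NFKB10)
log2(100.0/148.2) = -0.568  (KLF3)
log2(17.01/235.6) = -3.792  (NR1)
log2(289.0/251.1) = 0.203  (WNT10)
NR1 is most strongly downregulated.

-3.792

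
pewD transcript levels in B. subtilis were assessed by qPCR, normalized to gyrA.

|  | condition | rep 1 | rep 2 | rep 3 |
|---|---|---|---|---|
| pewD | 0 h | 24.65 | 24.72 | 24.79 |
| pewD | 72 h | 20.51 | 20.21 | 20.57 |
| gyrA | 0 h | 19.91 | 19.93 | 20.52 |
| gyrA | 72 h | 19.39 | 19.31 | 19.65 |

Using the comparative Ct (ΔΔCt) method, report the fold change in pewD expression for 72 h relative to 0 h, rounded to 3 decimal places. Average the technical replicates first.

12.295

Mean Ct: pewD 0 h 24.720; pewD 72 h 20.430; gyrA 0 h 20.120; gyrA 72 h 19.450
ΔCt(0 h) = 24.720 − 20.120 = 4.600
ΔCt(72 h) = 20.430 − 19.450 = 0.980
ΔΔCt = 0.980 − 4.600 = -3.620
Fold change = 2^(−(-3.620)) = 2^3.620 = 12.2950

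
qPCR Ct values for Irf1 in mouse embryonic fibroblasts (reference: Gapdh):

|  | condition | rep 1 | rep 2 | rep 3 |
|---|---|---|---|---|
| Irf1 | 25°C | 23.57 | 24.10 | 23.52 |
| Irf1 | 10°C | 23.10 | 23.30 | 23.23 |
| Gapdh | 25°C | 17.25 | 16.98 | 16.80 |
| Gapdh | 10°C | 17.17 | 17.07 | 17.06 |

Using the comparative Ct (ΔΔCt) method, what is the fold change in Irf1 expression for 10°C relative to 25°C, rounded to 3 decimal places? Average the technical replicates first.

Mean Ct: Irf1 25°C 23.730; Irf1 10°C 23.210; Gapdh 25°C 17.010; Gapdh 10°C 17.100
ΔCt(25°C) = 23.730 − 17.010 = 6.720
ΔCt(10°C) = 23.210 − 17.100 = 6.110
ΔΔCt = 6.110 − 6.720 = -0.610
Fold change = 2^(−(-0.610)) = 2^0.610 = 1.5263

1.526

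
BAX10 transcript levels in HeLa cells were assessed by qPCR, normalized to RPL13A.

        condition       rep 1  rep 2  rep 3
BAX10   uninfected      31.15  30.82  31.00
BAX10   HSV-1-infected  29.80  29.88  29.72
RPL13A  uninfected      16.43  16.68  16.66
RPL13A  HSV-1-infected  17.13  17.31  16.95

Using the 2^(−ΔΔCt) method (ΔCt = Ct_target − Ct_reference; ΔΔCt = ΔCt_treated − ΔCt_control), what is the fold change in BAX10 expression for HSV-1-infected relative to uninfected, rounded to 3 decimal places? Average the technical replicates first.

3.317

Mean Ct: BAX10 uninfected 30.990; BAX10 HSV-1-infected 29.800; RPL13A uninfected 16.590; RPL13A HSV-1-infected 17.130
ΔCt(uninfected) = 30.990 − 16.590 = 14.400
ΔCt(HSV-1-infected) = 29.800 − 17.130 = 12.670
ΔΔCt = 12.670 − 14.400 = -1.730
Fold change = 2^(−(-1.730)) = 2^1.730 = 3.3173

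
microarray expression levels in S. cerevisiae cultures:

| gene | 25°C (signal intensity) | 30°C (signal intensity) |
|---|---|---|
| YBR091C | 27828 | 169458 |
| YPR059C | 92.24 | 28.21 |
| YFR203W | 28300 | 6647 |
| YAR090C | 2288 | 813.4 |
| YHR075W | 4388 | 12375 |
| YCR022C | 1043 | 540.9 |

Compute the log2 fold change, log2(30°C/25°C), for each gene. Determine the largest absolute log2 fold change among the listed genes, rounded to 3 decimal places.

2.606

log2(169458/27828) = 2.606  (YBR091C)
log2(28.21/92.24) = -1.709  (YPR059C)
log2(6647/28300) = -2.090  (YFR203W)
log2(813.4/2288) = -1.492  (YAR090C)
log2(12375/4388) = 1.496  (YHR075W)
log2(540.9/1043) = -0.947  (YCR022C)
The largest magnitude belongs to YBR091C.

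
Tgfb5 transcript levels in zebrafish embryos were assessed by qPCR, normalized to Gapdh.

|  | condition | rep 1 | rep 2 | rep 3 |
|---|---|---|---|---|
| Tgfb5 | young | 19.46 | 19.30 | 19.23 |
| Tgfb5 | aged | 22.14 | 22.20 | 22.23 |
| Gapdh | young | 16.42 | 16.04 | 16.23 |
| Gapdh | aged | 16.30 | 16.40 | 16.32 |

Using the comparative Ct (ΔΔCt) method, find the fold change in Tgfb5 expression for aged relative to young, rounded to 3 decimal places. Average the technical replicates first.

0.149

Mean Ct: Tgfb5 young 19.330; Tgfb5 aged 22.190; Gapdh young 16.230; Gapdh aged 16.340
ΔCt(young) = 19.330 − 16.230 = 3.100
ΔCt(aged) = 22.190 − 16.340 = 5.850
ΔΔCt = 5.850 − 3.100 = 2.750
Fold change = 2^(−2.750) = 0.1487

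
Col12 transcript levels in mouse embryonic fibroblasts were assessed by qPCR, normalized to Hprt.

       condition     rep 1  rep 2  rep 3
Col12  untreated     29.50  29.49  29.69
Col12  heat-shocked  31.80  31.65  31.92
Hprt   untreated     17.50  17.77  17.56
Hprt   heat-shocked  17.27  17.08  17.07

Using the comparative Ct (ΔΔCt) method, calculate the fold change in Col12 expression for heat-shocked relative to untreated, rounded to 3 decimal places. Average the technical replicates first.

0.154

Mean Ct: Col12 untreated 29.560; Col12 heat-shocked 31.790; Hprt untreated 17.610; Hprt heat-shocked 17.140
ΔCt(untreated) = 29.560 − 17.610 = 11.950
ΔCt(heat-shocked) = 31.790 − 17.140 = 14.650
ΔΔCt = 14.650 − 11.950 = 2.700
Fold change = 2^(−2.700) = 0.1539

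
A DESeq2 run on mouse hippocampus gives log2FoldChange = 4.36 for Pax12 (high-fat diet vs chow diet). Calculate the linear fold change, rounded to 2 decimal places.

20.53

Fold change = 2^(4.36) = 20.535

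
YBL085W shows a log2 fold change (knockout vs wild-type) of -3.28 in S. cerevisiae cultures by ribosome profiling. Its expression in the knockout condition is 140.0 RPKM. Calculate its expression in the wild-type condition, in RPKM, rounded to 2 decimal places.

1359.90

Fold change = 2^(-3.28) = 0.1029
wild-type expression = 140.0 / 0.1029 = 1359.90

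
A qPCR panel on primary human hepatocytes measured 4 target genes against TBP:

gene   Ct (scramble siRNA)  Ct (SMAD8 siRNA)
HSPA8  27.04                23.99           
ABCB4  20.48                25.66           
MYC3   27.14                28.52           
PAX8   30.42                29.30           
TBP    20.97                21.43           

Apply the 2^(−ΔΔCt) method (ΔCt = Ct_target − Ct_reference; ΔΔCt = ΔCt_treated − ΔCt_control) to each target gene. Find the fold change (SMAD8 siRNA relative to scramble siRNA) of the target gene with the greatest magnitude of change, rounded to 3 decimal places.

HSPA8: ΔΔCt = (23.99−21.43) − (27.04−20.97) = 2.56 − 6.07 = -3.51; fold change = 2^3.51 = 11.392
ABCB4: ΔΔCt = (25.66−21.43) − (20.48−20.97) = 4.23 − (-0.49) = 4.72; fold change = 2^-4.72 = 0.038
MYC3: ΔΔCt = (28.52−21.43) − (27.14−20.97) = 7.09 − 6.17 = 0.92; fold change = 2^-0.92 = 0.529
PAX8: ΔΔCt = (29.30−21.43) − (30.42−20.97) = 7.87 − 9.45 = -1.58; fold change = 2^1.58 = 2.990
ABCB4 has the largest |ΔΔCt| = 4.72.

0.038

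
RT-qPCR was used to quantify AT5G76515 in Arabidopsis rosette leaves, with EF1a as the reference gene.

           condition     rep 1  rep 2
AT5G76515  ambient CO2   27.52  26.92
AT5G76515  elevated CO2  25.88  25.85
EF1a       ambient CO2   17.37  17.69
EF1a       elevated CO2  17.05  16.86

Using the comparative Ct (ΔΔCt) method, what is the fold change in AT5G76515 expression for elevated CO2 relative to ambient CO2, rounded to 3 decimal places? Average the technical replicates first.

Mean Ct: AT5G76515 ambient CO2 27.220; AT5G76515 elevated CO2 25.865; EF1a ambient CO2 17.530; EF1a elevated CO2 16.955
ΔCt(ambient CO2) = 27.220 − 17.530 = 9.690
ΔCt(elevated CO2) = 25.865 − 16.955 = 8.910
ΔΔCt = 8.910 − 9.690 = -0.780
Fold change = 2^(−(-0.780)) = 2^0.780 = 1.7171

1.717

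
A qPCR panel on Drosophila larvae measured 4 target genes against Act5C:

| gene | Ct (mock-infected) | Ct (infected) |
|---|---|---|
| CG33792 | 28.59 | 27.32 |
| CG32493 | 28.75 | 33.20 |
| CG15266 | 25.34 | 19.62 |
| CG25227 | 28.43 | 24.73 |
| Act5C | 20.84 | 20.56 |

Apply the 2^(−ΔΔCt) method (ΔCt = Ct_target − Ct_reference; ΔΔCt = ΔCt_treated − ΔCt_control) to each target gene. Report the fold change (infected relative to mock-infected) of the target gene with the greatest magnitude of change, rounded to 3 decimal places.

CG33792: ΔΔCt = (27.32−20.56) − (28.59−20.84) = 6.76 − 7.75 = -0.99; fold change = 2^0.99 = 1.986
CG32493: ΔΔCt = (33.20−20.56) − (28.75−20.84) = 12.64 − 7.91 = 4.73; fold change = 2^-4.73 = 0.038
CG15266: ΔΔCt = (19.62−20.56) − (25.34−20.84) = -0.94 − 4.50 = -5.44; fold change = 2^5.44 = 43.411
CG25227: ΔΔCt = (24.73−20.56) − (28.43−20.84) = 4.17 − 7.59 = -3.42; fold change = 2^3.42 = 10.703
CG15266 has the largest |ΔΔCt| = 5.44.

43.411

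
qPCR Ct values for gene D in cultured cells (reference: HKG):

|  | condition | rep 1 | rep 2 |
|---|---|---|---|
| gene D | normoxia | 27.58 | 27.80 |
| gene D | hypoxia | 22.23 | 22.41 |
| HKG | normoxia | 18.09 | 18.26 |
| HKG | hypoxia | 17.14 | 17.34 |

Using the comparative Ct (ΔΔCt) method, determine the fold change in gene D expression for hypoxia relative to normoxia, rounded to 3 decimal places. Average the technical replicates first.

21.631

Mean Ct: gene D normoxia 27.690; gene D hypoxia 22.320; HKG normoxia 18.175; HKG hypoxia 17.240
ΔCt(normoxia) = 27.690 − 18.175 = 9.515
ΔCt(hypoxia) = 22.320 − 17.240 = 5.080
ΔΔCt = 5.080 − 9.515 = -4.435
Fold change = 2^(−(-4.435)) = 2^4.435 = 21.6306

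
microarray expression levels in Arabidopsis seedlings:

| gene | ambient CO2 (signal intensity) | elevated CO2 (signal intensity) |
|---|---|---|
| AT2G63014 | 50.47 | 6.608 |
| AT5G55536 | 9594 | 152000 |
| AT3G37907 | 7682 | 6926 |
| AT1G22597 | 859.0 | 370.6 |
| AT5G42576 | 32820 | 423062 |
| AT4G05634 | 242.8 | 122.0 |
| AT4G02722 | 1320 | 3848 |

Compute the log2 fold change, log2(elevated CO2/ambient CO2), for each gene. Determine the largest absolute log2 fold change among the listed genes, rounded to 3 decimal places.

3.986

log2(6.608/50.47) = -2.933  (AT2G63014)
log2(152000/9594) = 3.986  (AT5G55536)
log2(6926/7682) = -0.149  (AT3G37907)
log2(370.6/859.0) = -1.213  (AT1G22597)
log2(423062/32820) = 3.688  (AT5G42576)
log2(122.0/242.8) = -0.993  (AT4G05634)
log2(3848/1320) = 1.544  (AT4G02722)
The largest magnitude belongs to AT5G55536.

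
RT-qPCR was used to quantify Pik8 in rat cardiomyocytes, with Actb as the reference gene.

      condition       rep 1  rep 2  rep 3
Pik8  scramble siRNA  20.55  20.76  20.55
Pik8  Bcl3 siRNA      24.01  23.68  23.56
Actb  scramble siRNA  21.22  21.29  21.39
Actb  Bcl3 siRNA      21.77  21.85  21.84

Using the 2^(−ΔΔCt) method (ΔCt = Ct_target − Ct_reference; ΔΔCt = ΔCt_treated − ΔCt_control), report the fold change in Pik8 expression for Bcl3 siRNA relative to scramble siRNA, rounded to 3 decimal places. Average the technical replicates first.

Mean Ct: Pik8 scramble siRNA 20.620; Pik8 Bcl3 siRNA 23.750; Actb scramble siRNA 21.300; Actb Bcl3 siRNA 21.820
ΔCt(scramble siRNA) = 20.620 − 21.300 = -0.680
ΔCt(Bcl3 siRNA) = 23.750 − 21.820 = 1.930
ΔΔCt = 1.930 − (-0.680) = 2.610
Fold change = 2^(−2.610) = 0.1638

0.164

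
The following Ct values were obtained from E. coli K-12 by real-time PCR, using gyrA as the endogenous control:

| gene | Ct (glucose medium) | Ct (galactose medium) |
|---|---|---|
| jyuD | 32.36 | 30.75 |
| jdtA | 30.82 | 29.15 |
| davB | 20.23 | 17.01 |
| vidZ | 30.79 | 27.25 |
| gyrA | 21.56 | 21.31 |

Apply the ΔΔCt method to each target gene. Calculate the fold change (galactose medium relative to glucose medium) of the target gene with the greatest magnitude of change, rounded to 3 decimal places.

jyuD: ΔΔCt = (30.75−21.31) − (32.36−21.56) = 9.44 − 10.80 = -1.36; fold change = 2^1.36 = 2.567
jdtA: ΔΔCt = (29.15−21.31) − (30.82−21.56) = 7.84 − 9.26 = -1.42; fold change = 2^1.42 = 2.676
davB: ΔΔCt = (17.01−21.31) − (20.23−21.56) = -4.30 − (-1.33) = -2.97; fold change = 2^2.97 = 7.835
vidZ: ΔΔCt = (27.25−21.31) − (30.79−21.56) = 5.94 − 9.23 = -3.29; fold change = 2^3.29 = 9.781
vidZ has the largest |ΔΔCt| = 3.29.

9.781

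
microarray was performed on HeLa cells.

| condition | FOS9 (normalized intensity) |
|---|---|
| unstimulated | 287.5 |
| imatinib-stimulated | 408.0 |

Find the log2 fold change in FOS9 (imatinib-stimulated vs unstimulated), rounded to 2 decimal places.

Fold change = 408.0 / 287.5 = 1.4191
log2(1.4191) = 0.505

0.51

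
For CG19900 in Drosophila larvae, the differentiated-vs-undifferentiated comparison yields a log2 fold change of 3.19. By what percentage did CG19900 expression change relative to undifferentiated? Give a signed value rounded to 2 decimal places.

Fold change = 2^(3.19) = 9.1261
Percent change = (FC − 1) × 100% = (9.1261 − 1) × 100 = 812.61%

812.61%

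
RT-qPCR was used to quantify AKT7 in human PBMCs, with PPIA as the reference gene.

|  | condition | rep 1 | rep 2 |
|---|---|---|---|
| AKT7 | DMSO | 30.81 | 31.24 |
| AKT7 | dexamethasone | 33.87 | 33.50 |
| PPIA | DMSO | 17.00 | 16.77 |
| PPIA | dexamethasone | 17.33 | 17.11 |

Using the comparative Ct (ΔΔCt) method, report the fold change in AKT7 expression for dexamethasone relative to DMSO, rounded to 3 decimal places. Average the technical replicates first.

0.200

Mean Ct: AKT7 DMSO 31.025; AKT7 dexamethasone 33.685; PPIA DMSO 16.885; PPIA dexamethasone 17.220
ΔCt(DMSO) = 31.025 − 16.885 = 14.140
ΔCt(dexamethasone) = 33.685 − 17.220 = 16.465
ΔΔCt = 16.465 − 14.140 = 2.325
Fold change = 2^(−2.325) = 0.1996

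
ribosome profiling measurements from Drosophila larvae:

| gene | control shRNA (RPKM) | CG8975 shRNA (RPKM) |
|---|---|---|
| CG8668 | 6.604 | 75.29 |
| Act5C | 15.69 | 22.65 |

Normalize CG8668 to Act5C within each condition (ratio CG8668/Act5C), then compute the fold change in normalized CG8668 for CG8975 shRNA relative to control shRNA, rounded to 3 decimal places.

CG8668/Act5C (control shRNA) = 6.604 / 15.69 = 0.42091
CG8668/Act5C (CG8975 shRNA) = 75.29 / 22.65 = 3.3241
Fold change = 3.3241 / 0.42091 = 7.8974

7.897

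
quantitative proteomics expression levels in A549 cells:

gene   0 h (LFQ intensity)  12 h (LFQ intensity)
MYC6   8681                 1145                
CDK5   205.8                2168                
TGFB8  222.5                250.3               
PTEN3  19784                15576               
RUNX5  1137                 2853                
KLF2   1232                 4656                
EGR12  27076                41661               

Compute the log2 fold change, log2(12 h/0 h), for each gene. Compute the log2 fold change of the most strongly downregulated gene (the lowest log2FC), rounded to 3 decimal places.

log2(1145/8681) = -2.923  (MYC6)
log2(2168/205.8) = 3.397  (CDK5)
log2(250.3/222.5) = 0.170  (TGFB8)
log2(15576/19784) = -0.345  (PTEN3)
log2(2853/1137) = 1.327  (RUNX5)
log2(4656/1232) = 1.918  (KLF2)
log2(41661/27076) = 0.622  (EGR12)
MYC6 is most strongly downregulated.

-2.923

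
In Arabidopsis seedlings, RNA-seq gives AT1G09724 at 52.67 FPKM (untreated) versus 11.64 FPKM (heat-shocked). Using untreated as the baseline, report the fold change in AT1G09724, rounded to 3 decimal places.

Fold change = 11.64 / 52.67 = 0.2210
AT1G09724 is downregulated.

0.221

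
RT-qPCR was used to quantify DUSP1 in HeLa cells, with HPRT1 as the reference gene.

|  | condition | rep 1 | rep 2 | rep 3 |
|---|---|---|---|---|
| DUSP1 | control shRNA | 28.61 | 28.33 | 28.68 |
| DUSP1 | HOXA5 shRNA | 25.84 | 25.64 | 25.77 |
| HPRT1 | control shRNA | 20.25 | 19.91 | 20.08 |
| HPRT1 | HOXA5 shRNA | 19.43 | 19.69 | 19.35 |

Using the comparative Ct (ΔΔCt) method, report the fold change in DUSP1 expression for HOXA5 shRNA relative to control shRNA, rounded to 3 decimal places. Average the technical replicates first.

4.595

Mean Ct: DUSP1 control shRNA 28.540; DUSP1 HOXA5 shRNA 25.750; HPRT1 control shRNA 20.080; HPRT1 HOXA5 shRNA 19.490
ΔCt(control shRNA) = 28.540 − 20.080 = 8.460
ΔCt(HOXA5 shRNA) = 25.750 − 19.490 = 6.260
ΔΔCt = 6.260 − 8.460 = -2.200
Fold change = 2^(−(-2.200)) = 2^2.200 = 4.5948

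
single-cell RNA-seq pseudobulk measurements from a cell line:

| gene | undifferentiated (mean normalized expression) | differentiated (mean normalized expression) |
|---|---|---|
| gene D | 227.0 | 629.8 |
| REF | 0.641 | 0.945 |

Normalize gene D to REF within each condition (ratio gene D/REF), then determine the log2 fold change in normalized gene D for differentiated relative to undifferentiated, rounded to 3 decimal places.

0.912

gene D/REF (undifferentiated) = 227.0 / 0.641 = 354.13
gene D/REF (differentiated) = 629.8 / 0.945 = 666.46
Fold change = 666.46 / 354.13 = 1.8819
log2(1.8819) = 0.9122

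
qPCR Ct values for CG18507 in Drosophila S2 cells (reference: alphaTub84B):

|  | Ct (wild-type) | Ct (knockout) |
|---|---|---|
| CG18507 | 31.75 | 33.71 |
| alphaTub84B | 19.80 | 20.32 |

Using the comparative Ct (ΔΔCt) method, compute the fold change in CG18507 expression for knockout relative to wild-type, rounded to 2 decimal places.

ΔCt(wild-type) = 31.750 − 19.800 = 11.950
ΔCt(knockout) = 33.710 − 20.320 = 13.390
ΔΔCt = 13.390 − 11.950 = 1.440
Fold change = 2^(−1.440) = 0.369

0.37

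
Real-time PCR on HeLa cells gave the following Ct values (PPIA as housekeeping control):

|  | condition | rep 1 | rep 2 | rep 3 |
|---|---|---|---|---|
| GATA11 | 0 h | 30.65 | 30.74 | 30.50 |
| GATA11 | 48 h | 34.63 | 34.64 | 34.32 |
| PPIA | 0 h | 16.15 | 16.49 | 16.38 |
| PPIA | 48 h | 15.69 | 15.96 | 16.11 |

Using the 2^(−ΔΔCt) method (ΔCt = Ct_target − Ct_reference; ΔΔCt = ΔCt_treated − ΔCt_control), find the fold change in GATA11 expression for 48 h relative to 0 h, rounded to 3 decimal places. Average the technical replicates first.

Mean Ct: GATA11 0 h 30.630; GATA11 48 h 34.530; PPIA 0 h 16.340; PPIA 48 h 15.920
ΔCt(0 h) = 30.630 − 16.340 = 14.290
ΔCt(48 h) = 34.530 − 15.920 = 18.610
ΔΔCt = 18.610 − 14.290 = 4.320
Fold change = 2^(−4.320) = 0.0501

0.050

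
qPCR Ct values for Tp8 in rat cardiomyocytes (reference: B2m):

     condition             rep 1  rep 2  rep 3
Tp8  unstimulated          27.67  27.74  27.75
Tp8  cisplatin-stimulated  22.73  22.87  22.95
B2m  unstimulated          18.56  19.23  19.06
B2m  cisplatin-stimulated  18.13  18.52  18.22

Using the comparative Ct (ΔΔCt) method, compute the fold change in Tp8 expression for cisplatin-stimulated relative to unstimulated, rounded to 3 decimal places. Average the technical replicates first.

18.507

Mean Ct: Tp8 unstimulated 27.720; Tp8 cisplatin-stimulated 22.850; B2m unstimulated 18.950; B2m cisplatin-stimulated 18.290
ΔCt(unstimulated) = 27.720 − 18.950 = 8.770
ΔCt(cisplatin-stimulated) = 22.850 − 18.290 = 4.560
ΔΔCt = 4.560 − 8.770 = -4.210
Fold change = 2^(−(-4.210)) = 2^4.210 = 18.5070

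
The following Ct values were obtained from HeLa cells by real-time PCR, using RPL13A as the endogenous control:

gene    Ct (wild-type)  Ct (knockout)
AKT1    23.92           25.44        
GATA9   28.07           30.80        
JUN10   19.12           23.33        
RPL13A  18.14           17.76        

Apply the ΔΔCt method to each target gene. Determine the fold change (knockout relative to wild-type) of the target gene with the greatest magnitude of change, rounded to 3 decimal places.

0.042

AKT1: ΔΔCt = (25.44−17.76) − (23.92−18.14) = 7.68 − 5.78 = 1.90; fold change = 2^-1.90 = 0.268
GATA9: ΔΔCt = (30.80−17.76) − (28.07−18.14) = 13.04 − 9.93 = 3.11; fold change = 2^-3.11 = 0.116
JUN10: ΔΔCt = (23.33−17.76) − (19.12−18.14) = 5.57 − 0.98 = 4.59; fold change = 2^-4.59 = 0.042
JUN10 has the largest |ΔΔCt| = 4.59.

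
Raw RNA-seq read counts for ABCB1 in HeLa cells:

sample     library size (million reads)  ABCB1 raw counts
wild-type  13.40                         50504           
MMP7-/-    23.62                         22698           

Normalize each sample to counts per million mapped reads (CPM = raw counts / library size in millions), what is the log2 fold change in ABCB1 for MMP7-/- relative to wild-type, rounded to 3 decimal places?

CPM(wild-type) = 50504 / 13.40 = 3768.9552
CPM(MMP7-/-) = 22698 / 23.62 = 960.9653
Fold change = 960.9653 / 3768.9552 = 0.25497
log2(0.25497) = -1.9716

-1.972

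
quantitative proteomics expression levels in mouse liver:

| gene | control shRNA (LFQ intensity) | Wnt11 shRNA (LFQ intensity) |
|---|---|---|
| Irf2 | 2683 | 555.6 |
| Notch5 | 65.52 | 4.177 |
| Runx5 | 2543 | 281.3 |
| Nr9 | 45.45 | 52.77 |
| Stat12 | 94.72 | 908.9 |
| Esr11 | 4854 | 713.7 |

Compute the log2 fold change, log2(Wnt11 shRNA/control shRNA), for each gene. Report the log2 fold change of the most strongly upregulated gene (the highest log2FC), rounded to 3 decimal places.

log2(555.6/2683) = -2.272  (Irf2)
log2(4.177/65.52) = -3.971  (Notch5)
log2(281.3/2543) = -3.176  (Runx5)
log2(52.77/45.45) = 0.215  (Nr9)
log2(908.9/94.72) = 3.262  (Stat12)
log2(713.7/4854) = -2.766  (Esr11)
Stat12 is most strongly upregulated.

3.262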